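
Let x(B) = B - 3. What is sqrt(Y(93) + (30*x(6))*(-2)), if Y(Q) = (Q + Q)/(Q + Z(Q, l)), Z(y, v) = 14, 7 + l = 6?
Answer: 17*I*sqrt(7062)/107 ≈ 13.351*I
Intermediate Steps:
l = -1 (l = -7 + 6 = -1)
Y(Q) = 2*Q/(14 + Q) (Y(Q) = (Q + Q)/(Q + 14) = (2*Q)/(14 + Q) = 2*Q/(14 + Q))
x(B) = -3 + B
sqrt(Y(93) + (30*x(6))*(-2)) = sqrt(2*93/(14 + 93) + (30*(-3 + 6))*(-2)) = sqrt(2*93/107 + (30*3)*(-2)) = sqrt(2*93*(1/107) + 90*(-2)) = sqrt(186/107 - 180) = sqrt(-19074/107) = 17*I*sqrt(7062)/107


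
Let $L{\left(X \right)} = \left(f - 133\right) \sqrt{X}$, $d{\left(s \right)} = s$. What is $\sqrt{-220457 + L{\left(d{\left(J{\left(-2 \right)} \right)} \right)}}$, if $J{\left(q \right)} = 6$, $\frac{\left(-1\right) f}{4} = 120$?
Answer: $\sqrt{-220457 - 613 \sqrt{6}} \approx 471.13 i$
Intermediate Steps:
$f = -480$ ($f = \left(-4\right) 120 = -480$)
$L{\left(X \right)} = - 613 \sqrt{X}$ ($L{\left(X \right)} = \left(-480 - 133\right) \sqrt{X} = - 613 \sqrt{X}$)
$\sqrt{-220457 + L{\left(d{\left(J{\left(-2 \right)} \right)} \right)}} = \sqrt{-220457 - 613 \sqrt{6}}$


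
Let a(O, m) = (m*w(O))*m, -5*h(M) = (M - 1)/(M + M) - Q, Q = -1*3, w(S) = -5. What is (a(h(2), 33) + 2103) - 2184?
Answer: -5526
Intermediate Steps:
Q = -3
h(M) = -3/5 - (-1 + M)/(10*M) (h(M) = -((M - 1)/(M + M) - 1*(-3))/5 = -((-1 + M)/((2*M)) + 3)/5 = -((-1 + M)*(1/(2*M)) + 3)/5 = -((-1 + M)/(2*M) + 3)/5 = -(3 + (-1 + M)/(2*M))/5 = -3/5 - (-1 + M)/(10*M))
a(O, m) = -5*m**2 (a(O, m) = (m*(-5))*m = (-5*m)*m = -5*m**2)
(a(h(2), 33) + 2103) - 2184 = (-5*33**2 + 2103) - 2184 = (-5*1089 + 2103) - 2184 = (-5445 + 2103) - 2184 = -3342 - 2184 = -5526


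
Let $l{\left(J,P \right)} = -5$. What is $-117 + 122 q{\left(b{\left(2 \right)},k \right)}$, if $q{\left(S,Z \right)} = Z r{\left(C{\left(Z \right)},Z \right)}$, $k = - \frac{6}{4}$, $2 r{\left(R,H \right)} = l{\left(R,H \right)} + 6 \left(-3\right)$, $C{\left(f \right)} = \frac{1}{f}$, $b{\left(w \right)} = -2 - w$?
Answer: $\frac{3975}{2} \approx 1987.5$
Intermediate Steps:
$r{\left(R,H \right)} = - \frac{23}{2}$ ($r{\left(R,H \right)} = \frac{-5 + 6 \left(-3\right)}{2} = \frac{-5 - 18}{2} = \frac{1}{2} \left(-23\right) = - \frac{23}{2}$)
$k = - \frac{3}{2}$ ($k = \left(-6\right) \frac{1}{4} = - \frac{3}{2} \approx -1.5$)
$q{\left(S,Z \right)} = - \frac{23 Z}{2}$ ($q{\left(S,Z \right)} = Z \left(- \frac{23}{2}\right) = - \frac{23 Z}{2}$)
$-117 + 122 q{\left(b{\left(2 \right)},k \right)} = -117 + 122 \left(\left(- \frac{23}{2}\right) \left(- \frac{3}{2}\right)\right) = -117 + 122 \cdot \frac{69}{4} = -117 + \frac{4209}{2} = \frac{3975}{2}$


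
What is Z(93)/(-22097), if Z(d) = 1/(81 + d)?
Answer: -1/3844878 ≈ -2.6009e-7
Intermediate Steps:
Z(93)/(-22097) = 1/((81 + 93)*(-22097)) = -1/22097/174 = (1/174)*(-1/22097) = -1/3844878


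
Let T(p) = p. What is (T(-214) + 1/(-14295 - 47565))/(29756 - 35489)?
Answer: 13238041/354643380 ≈ 0.037328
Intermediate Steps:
(T(-214) + 1/(-14295 - 47565))/(29756 - 35489) = (-214 + 1/(-14295 - 47565))/(29756 - 35489) = (-214 + 1/(-61860))/(-5733) = (-214 - 1/61860)*(-1/5733) = -13238041/61860*(-1/5733) = 13238041/354643380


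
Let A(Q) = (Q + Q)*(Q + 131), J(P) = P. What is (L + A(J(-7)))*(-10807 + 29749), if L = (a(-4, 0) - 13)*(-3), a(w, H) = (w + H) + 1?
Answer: -31974096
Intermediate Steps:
A(Q) = 2*Q*(131 + Q) (A(Q) = (2*Q)*(131 + Q) = 2*Q*(131 + Q))
a(w, H) = 1 + H + w (a(w, H) = (H + w) + 1 = 1 + H + w)
L = 48 (L = ((1 + 0 - 4) - 13)*(-3) = (-3 - 13)*(-3) = -16*(-3) = 48)
(L + A(J(-7)))*(-10807 + 29749) = (48 + 2*(-7)*(131 - 7))*(-10807 + 29749) = (48 + 2*(-7)*124)*18942 = (48 - 1736)*18942 = -1688*18942 = -31974096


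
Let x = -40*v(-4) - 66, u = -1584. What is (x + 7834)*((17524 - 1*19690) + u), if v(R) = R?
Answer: -29730000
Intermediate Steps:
x = 94 (x = -40*(-4) - 66 = 160 - 66 = 94)
(x + 7834)*((17524 - 1*19690) + u) = (94 + 7834)*((17524 - 1*19690) - 1584) = 7928*((17524 - 19690) - 1584) = 7928*(-2166 - 1584) = 7928*(-3750) = -29730000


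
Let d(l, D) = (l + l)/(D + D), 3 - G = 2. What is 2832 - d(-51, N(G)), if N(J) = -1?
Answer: 2781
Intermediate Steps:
G = 1 (G = 3 - 1*2 = 3 - 2 = 1)
d(l, D) = l/D (d(l, D) = (2*l)/((2*D)) = (2*l)*(1/(2*D)) = l/D)
2832 - d(-51, N(G)) = 2832 - (-51)/(-1) = 2832 - (-51)*(-1) = 2832 - 1*51 = 2832 - 51 = 2781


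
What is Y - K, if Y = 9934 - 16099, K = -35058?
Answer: 28893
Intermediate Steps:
Y = -6165
Y - K = -6165 - 1*(-35058) = -6165 + 35058 = 28893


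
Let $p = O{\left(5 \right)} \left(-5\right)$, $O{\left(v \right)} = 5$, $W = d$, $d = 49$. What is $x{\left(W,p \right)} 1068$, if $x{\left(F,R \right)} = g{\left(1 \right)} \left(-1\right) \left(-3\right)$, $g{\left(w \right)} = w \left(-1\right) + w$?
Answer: $0$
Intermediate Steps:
$W = 49$
$g{\left(w \right)} = 0$ ($g{\left(w \right)} = - w + w = 0$)
$p = -25$ ($p = 5 \left(-5\right) = -25$)
$x{\left(F,R \right)} = 0$ ($x{\left(F,R \right)} = 0 \left(-1\right) \left(-3\right) = 0 \left(-3\right) = 0$)
$x{\left(W,p \right)} 1068 = 0 \cdot 1068 = 0$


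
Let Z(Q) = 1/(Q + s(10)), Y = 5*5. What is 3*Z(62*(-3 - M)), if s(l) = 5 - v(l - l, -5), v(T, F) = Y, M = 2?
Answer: -1/110 ≈ -0.0090909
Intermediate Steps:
Y = 25
v(T, F) = 25
s(l) = -20 (s(l) = 5 - 1*25 = 5 - 25 = -20)
Z(Q) = 1/(-20 + Q) (Z(Q) = 1/(Q - 20) = 1/(-20 + Q))
3*Z(62*(-3 - M)) = 3/(-20 + 62*(-3 - 1*2)) = 3/(-20 + 62*(-3 - 2)) = 3/(-20 + 62*(-5)) = 3/(-20 - 310) = 3/(-330) = 3*(-1/330) = -1/110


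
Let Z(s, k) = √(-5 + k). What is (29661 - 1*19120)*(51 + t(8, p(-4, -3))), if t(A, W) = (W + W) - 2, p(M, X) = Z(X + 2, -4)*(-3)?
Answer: 516509 - 189738*I ≈ 5.1651e+5 - 1.8974e+5*I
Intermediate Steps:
p(M, X) = -9*I (p(M, X) = √(-5 - 4)*(-3) = √(-9)*(-3) = (3*I)*(-3) = -9*I)
t(A, W) = -2 + 2*W (t(A, W) = 2*W - 2 = -2 + 2*W)
(29661 - 1*19120)*(51 + t(8, p(-4, -3))) = (29661 - 1*19120)*(51 + (-2 + 2*(-9*I))) = (29661 - 19120)*(51 + (-2 - 18*I)) = 10541*(49 - 18*I) = 516509 - 189738*I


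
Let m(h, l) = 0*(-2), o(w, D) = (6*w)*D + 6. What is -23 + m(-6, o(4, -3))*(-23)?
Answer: -23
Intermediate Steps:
o(w, D) = 6 + 6*D*w (o(w, D) = 6*D*w + 6 = 6 + 6*D*w)
m(h, l) = 0
-23 + m(-6, o(4, -3))*(-23) = -23 + 0*(-23) = -23 + 0 = -23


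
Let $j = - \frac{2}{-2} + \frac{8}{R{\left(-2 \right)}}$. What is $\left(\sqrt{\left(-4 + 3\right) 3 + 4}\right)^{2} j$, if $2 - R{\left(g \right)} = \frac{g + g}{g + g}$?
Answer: $9$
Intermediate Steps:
$R{\left(g \right)} = 1$ ($R{\left(g \right)} = 2 - \frac{g + g}{g + g} = 2 - \frac{2 g}{2 g} = 2 - 2 g \frac{1}{2 g} = 2 - 1 = 1$)
$j = 9$ ($j = - \frac{2}{-2} + \frac{8}{1} = \left(-2\right) \left(- \frac{1}{2}\right) + 8 \cdot 1 = 1 + 8 = 9$)
$\left(\sqrt{\left(-4 + 3\right) 3 + 4}\right)^{2} j = \left(\sqrt{\left(-4 + 3\right) 3 + 4}\right)^{2} \cdot 9 = \left(\sqrt{\left(-1\right) 3 + 4}\right)^{2} \cdot 9 = \left(\sqrt{-3 + 4}\right)^{2} \cdot 9 = \left(\sqrt{1}\right)^{2} \cdot 9 = 1^{2} \cdot 9 = 1 \cdot 9 = 9$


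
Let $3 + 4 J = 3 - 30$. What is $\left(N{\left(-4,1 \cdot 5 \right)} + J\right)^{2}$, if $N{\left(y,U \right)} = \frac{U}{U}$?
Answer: $\frac{169}{4} \approx 42.25$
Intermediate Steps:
$N{\left(y,U \right)} = 1$
$J = - \frac{15}{2}$ ($J = - \frac{3}{4} + \frac{3 - 30}{4} = - \frac{3}{4} + \frac{1}{4} \left(-27\right) = - \frac{3}{4} - \frac{27}{4} = - \frac{15}{2} \approx -7.5$)
$\left(N{\left(-4,1 \cdot 5 \right)} + J\right)^{2} = \left(1 - \frac{15}{2}\right)^{2} = \left(- \frac{13}{2}\right)^{2} = \frac{169}{4}$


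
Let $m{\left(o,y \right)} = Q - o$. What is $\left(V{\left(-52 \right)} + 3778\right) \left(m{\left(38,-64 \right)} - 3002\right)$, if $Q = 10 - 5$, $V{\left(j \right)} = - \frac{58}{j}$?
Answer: $- \frac{298209995}{26} \approx -1.147 \cdot 10^{7}$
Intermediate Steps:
$Q = 5$ ($Q = 10 - 5 = 5$)
$m{\left(o,y \right)} = 5 - o$
$\left(V{\left(-52 \right)} + 3778\right) \left(m{\left(38,-64 \right)} - 3002\right) = \left(- \frac{58}{-52} + 3778\right) \left(\left(5 - 38\right) - 3002\right) = \left(\left(-58\right) \left(- \frac{1}{52}\right) + 3778\right) \left(\left(5 - 38\right) - 3002\right) = \left(\frac{29}{26} + 3778\right) \left(-33 - 3002\right) = \frac{98257}{26} \left(-3035\right) = - \frac{298209995}{26}$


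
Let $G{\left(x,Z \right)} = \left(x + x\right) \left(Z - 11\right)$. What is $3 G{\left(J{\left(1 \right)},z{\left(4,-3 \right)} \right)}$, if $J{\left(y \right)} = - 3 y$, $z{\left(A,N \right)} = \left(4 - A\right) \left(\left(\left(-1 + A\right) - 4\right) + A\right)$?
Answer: $198$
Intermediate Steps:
$z{\left(A,N \right)} = \left(-5 + 2 A\right) \left(4 - A\right)$ ($z{\left(A,N \right)} = \left(4 - A\right) \left(\left(-5 + A\right) + A\right) = \left(4 - A\right) \left(-5 + 2 A\right) = \left(-5 + 2 A\right) \left(4 - A\right)$)
$G{\left(x,Z \right)} = 2 x \left(-11 + Z\right)$
$3 G{\left(J{\left(1 \right)},z{\left(4,-3 \right)} \right)} = 3 \cdot 2 \left(\left(-3\right) 1\right) \left(-11 - \left(-32 + 32\right)\right) = 3 \cdot 2 \left(-3\right) \left(-11 - 0\right) = 3 \cdot 2 \left(-3\right) \left(-11 + 0\right) = 3 \cdot 2 \left(-3\right) \left(-11\right) = 3 \cdot 66 = 198$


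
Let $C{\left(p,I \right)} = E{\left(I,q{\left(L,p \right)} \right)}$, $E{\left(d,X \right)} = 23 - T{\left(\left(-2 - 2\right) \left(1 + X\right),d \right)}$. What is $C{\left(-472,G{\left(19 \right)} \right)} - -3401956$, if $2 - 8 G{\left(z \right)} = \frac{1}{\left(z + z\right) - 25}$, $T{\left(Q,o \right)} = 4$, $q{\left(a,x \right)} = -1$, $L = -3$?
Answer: $3401975$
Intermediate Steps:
$G{\left(z \right)} = \frac{1}{4} - \frac{1}{8 \left(-25 + 2 z\right)}$ ($G{\left(z \right)} = \frac{1}{4} - \frac{1}{8 \left(\left(z + z\right) - 25\right)} = \frac{1}{4} - \frac{1}{8 \left(2 z - 25\right)} = \frac{1}{4} - \frac{1}{8 \left(-25 + 2 z\right)}$)
$E{\left(d,X \right)} = 19$ ($E{\left(d,X \right)} = 23 - 4 = 19$)
$C{\left(p,I \right)} = 19$
$C{\left(-472,G{\left(19 \right)} \right)} - -3401956 = 19 - -3401956 = 19 + 3401956 = 3401975$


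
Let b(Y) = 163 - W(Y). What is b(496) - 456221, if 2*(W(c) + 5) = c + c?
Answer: -456549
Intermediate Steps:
W(c) = -5 + c (W(c) = -5 + (c + c)/2 = -5 + (2*c)/2 = -5 + c)
b(Y) = 168 - Y (b(Y) = 163 - (-5 + Y) = 163 + (5 - Y) = 168 - Y)
b(496) - 456221 = (168 - 1*496) - 456221 = (168 - 496) - 456221 = -328 - 456221 = -456549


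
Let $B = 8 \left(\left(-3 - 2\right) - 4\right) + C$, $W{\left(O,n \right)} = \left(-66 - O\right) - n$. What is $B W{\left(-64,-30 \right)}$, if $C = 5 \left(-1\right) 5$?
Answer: $-2716$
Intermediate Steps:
$C = -25$ ($C = \left(-5\right) 5 = -25$)
$W{\left(O,n \right)} = -66 - O - n$
$B = -97$ ($B = 8 \left(\left(-3 - 2\right) - 4\right) - 25 = 8 \left(-5 - 4\right) - 25 = 8 \left(-9\right) - 25 = -72 - 25 = -97$)
$B W{\left(-64,-30 \right)} = - 97 \left(-66 - -64 - -30\right) = - 97 \left(-66 + 64 + 30\right) = \left(-97\right) 28 = -2716$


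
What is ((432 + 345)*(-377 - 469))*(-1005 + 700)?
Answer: 200489310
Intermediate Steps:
((432 + 345)*(-377 - 469))*(-1005 + 700) = (777*(-846))*(-305) = -657342*(-305) = 200489310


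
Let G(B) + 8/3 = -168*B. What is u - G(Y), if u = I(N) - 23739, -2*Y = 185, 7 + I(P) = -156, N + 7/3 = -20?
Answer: -118318/3 ≈ -39439.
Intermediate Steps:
N = -67/3 (N = -7/3 - 20 = -67/3 ≈ -22.333)
I(P) = -163 (I(P) = -7 - 156 = -163)
Y = -185/2 (Y = -1/2*185 = -185/2 ≈ -92.500)
G(B) = -8/3 - 168*B
u = -23902 (u = -163 - 23739 = -23902)
u - G(Y) = -23902 - (-8/3 - 168*(-185/2)) = -23902 - (-8/3 + 15540) = -23902 - 1*46612/3 = -23902 - 46612/3 = -118318/3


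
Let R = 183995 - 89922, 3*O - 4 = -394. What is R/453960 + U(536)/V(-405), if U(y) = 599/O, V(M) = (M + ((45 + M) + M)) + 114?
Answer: 8452733/39948480 ≈ 0.21159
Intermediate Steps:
O = -130 (O = 4/3 + (1/3)*(-394) = 4/3 - 394/3 = -130)
R = 94073
V(M) = 159 + 3*M (V(M) = (M + (45 + 2*M)) + 114 = (45 + 3*M) + 114 = 159 + 3*M)
U(y) = -599/130 (U(y) = 599/(-130) = 599*(-1/130) = -599/130)
R/453960 + U(536)/V(-405) = 94073/453960 - 599/(130*(159 + 3*(-405))) = 94073*(1/453960) - 599/(130*(159 - 1215)) = 94073/453960 - 599/130/(-1056) = 94073/453960 - 599/130*(-1/1056) = 94073/453960 + 599/137280 = 8452733/39948480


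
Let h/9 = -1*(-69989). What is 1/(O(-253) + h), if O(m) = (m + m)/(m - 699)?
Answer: 476/299833129 ≈ 1.5876e-6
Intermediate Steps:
O(m) = 2*m/(-699 + m) (O(m) = (2*m)/(-699 + m) = 2*m/(-699 + m))
h = 629901 (h = 9*(-1*(-69989)) = 9*69989 = 629901)
1/(O(-253) + h) = 1/(2*(-253)/(-699 - 253) + 629901) = 1/(2*(-253)/(-952) + 629901) = 1/(2*(-253)*(-1/952) + 629901) = 1/(253/476 + 629901) = 1/(299833129/476) = 476/299833129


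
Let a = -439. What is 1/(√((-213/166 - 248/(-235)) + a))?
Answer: -I*√668408145770/17134277 ≈ -0.047715*I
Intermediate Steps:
1/(√((-213/166 - 248/(-235)) + a)) = 1/(√((-213/166 - 248/(-235)) - 439)) = 1/(√((-213*1/166 - 248*(-1/235)) - 439)) = 1/(√((-213/166 + 248/235) - 439)) = 1/(√(-8887/39010 - 439)) = 1/(√(-17134277/39010)) = 1/(I*√668408145770/39010) = -I*√668408145770/17134277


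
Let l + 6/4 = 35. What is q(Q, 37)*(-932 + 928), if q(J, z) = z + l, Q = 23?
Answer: -282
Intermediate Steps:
l = 67/2 (l = -3/2 + 35 = 67/2 ≈ 33.500)
q(J, z) = 67/2 + z (q(J, z) = z + 67/2 = 67/2 + z)
q(Q, 37)*(-932 + 928) = (67/2 + 37)*(-932 + 928) = (141/2)*(-4) = -282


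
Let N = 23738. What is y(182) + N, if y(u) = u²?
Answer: 56862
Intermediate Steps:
y(182) + N = 182² + 23738 = 33124 + 23738 = 56862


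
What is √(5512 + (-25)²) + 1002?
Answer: 1002 + 19*√17 ≈ 1080.3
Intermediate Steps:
√(5512 + (-25)²) + 1002 = √(5512 + 625) + 1002 = √6137 + 1002 = 19*√17 + 1002 = 1002 + 19*√17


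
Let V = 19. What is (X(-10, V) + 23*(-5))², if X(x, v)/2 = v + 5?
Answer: 4489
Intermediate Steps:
X(x, v) = 10 + 2*v (X(x, v) = 2*(v + 5) = 2*(5 + v) = 10 + 2*v)
(X(-10, V) + 23*(-5))² = ((10 + 2*19) + 23*(-5))² = ((10 + 38) - 115)² = (48 - 115)² = (-67)² = 4489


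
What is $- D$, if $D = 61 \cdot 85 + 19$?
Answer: $-5204$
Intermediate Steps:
$D = 5204$ ($D = 5185 + 19 = 5204$)
$- D = \left(-1\right) 5204 = -5204$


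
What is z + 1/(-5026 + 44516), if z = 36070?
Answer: 1424404301/39490 ≈ 36070.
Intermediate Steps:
z + 1/(-5026 + 44516) = 36070 + 1/(-5026 + 44516) = 36070 + 1/39490 = 1424404301/39490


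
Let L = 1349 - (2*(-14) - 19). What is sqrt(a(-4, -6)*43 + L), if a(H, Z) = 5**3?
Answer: sqrt(6771) ≈ 82.286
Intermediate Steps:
a(H, Z) = 125
L = 1396 (L = 1349 - (-28 - 19) = 1349 - 1*(-47) = 1349 + 47 = 1396)
sqrt(a(-4, -6)*43 + L) = sqrt(125*43 + 1396) = sqrt(5375 + 1396) = sqrt(6771)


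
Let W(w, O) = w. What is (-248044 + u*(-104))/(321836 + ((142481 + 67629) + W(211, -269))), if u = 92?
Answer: -257612/532157 ≈ -0.48409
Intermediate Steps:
(-248044 + u*(-104))/(321836 + ((142481 + 67629) + W(211, -269))) = (-248044 + 92*(-104))/(321836 + ((142481 + 67629) + 211)) = (-248044 - 9568)/(321836 + (210110 + 211)) = -257612/(321836 + 210321) = -257612/532157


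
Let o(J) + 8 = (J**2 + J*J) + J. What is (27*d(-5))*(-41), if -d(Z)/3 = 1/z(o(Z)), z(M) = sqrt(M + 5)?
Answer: 1107*sqrt(42)/14 ≈ 512.44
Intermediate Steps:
o(J) = -8 + J + 2*J**2 (o(J) = -8 + ((J**2 + J*J) + J) = -8 + ((J**2 + J**2) + J) = -8 + (2*J**2 + J) = -8 + (J + 2*J**2) = -8 + J + 2*J**2)
z(M) = sqrt(5 + M)
d(Z) = -3/sqrt(-3 + Z + 2*Z**2) (d(Z) = -3/sqrt(5 + (-8 + Z + 2*Z**2)) = -3/sqrt(-3 + Z + 2*Z**2))
(27*d(-5))*(-41) = (27*(-3/sqrt(-3 - 5 + 2*(-5)**2)))*(-41) = (27*(-3/sqrt(-3 - 5 + 2*25)))*(-41) = (27*(-3/sqrt(-3 - 5 + 50)))*(-41) = (27*(-sqrt(42)/14))*(-41) = -27*sqrt(42)/14*(-41) = 1107*sqrt(42)/14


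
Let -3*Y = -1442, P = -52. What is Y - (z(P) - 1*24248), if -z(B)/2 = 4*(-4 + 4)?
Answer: 74186/3 ≈ 24729.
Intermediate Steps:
Y = 1442/3 (Y = -⅓*(-1442) = 1442/3 ≈ 480.67)
z(B) = 0 (z(B) = -8*(-4 + 4) = -8*0 = -2*0 = 0)
Y - (z(P) - 1*24248) = 1442/3 - (0 - 1*24248) = 1442/3 - (0 - 24248) = 1442/3 - 1*(-24248) = 1442/3 + 24248 = 74186/3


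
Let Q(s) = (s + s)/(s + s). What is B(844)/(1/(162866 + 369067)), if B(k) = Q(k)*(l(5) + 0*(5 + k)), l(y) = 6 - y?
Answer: 531933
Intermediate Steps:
Q(s) = 1 (Q(s) = (2*s)/((2*s)) = (2*s)*(1/(2*s)) = 1)
B(k) = 1 (B(k) = 1*((6 - 1*5) + 0*(5 + k)) = 1*((6 - 5) + 0) = 1*(1 + 0) = 1*1 = 1)
B(844)/(1/(162866 + 369067)) = 1/1/(162866 + 369067) = 1/1/531933 = 1/(1/531933) = 1*531933 = 531933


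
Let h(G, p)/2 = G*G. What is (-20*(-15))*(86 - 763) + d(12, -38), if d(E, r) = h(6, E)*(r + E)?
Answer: -204972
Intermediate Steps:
h(G, p) = 2*G² (h(G, p) = 2*(G*G) = 2*G²)
d(E, r) = 72*E + 72*r (d(E, r) = (2*6²)*(r + E) = (2*36)*(E + r) = 72*(E + r) = 72*E + 72*r)
(-20*(-15))*(86 - 763) + d(12, -38) = (-20*(-15))*(86 - 763) + (72*12 + 72*(-38)) = 300*(-677) + (864 - 2736) = -203100 - 1872 = -204972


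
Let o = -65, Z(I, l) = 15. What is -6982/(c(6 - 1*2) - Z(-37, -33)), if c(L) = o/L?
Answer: 27928/125 ≈ 223.42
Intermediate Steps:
c(L) = -65/L
-6982/(c(6 - 1*2) - Z(-37, -33)) = -6982/(-65/(6 - 1*2) - 1*15) = -6982/(-65/(6 - 2) - 15) = -6982/(-65/4 - 15) = -6982/(-125/4) = -6982*(-4/125) = 27928/125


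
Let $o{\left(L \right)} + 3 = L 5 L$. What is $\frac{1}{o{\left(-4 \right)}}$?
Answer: $\frac{1}{77} \approx 0.012987$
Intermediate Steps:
$o{\left(L \right)} = -3 + 5 L^{2}$ ($o{\left(L \right)} = -3 + L 5 L = -3 + 5 L L = -3 + 5 L^{2}$)
$\frac{1}{o{\left(-4 \right)}} = \frac{1}{-3 + 5 \left(-4\right)^{2}} = \frac{1}{-3 + 5 \cdot 16} = \frac{1}{-3 + 80} = \frac{1}{77}$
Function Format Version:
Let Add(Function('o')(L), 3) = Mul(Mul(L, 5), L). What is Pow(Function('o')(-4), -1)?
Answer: Rational(1, 77) ≈ 0.012987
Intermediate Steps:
Function('o')(L) = Add(-3, Mul(5, Pow(L, 2))) (Function('o')(L) = Add(-3, Mul(Mul(L, 5), L)) = Add(-3, Mul(Mul(5, L), L)) = Add(-3, Mul(5, Pow(L, 2))))
Pow(Function('o')(-4), -1) = Pow(Add(-3, Mul(5, Pow(-4, 2))), -1) = Pow(Add(-3, Mul(5, 16)), -1) = Pow(Add(-3, 80), -1) = Pow(77, -1) = Rational(1, 77)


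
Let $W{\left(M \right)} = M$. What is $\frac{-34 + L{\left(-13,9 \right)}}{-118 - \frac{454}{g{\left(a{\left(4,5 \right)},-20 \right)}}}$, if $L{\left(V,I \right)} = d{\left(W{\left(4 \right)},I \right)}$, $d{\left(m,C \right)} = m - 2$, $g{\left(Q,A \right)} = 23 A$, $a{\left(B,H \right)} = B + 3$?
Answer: $\frac{7360}{26913} \approx 0.27347$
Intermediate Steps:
$a{\left(B,H \right)} = 3 + B$
$d{\left(m,C \right)} = -2 + m$ ($d{\left(m,C \right)} = m - 2 = -2 + m$)
$L{\left(V,I \right)} = 2$ ($L{\left(V,I \right)} = -2 + 4 = 2$)
$\frac{-34 + L{\left(-13,9 \right)}}{-118 - \frac{454}{g{\left(a{\left(4,5 \right)},-20 \right)}}} = \frac{-34 + 2}{-118 - \frac{454}{23 \left(-20\right)}} = - \frac{32}{-118 - \frac{454}{-460}} = - \frac{32}{-118 - - \frac{227}{230}} = - \frac{32}{-118 + \frac{227}{230}} = - \frac{32}{- \frac{26913}{230}} = \left(-32\right) \left(- \frac{230}{26913}\right) = \frac{7360}{26913}$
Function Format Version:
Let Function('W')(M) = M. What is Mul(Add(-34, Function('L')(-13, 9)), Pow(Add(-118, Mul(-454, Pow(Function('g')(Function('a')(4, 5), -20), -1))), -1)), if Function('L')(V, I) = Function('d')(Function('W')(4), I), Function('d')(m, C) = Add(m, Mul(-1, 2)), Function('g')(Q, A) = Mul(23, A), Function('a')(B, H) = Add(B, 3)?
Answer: Rational(7360, 26913) ≈ 0.27347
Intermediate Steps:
Function('a')(B, H) = Add(3, B)
Function('d')(m, C) = Add(-2, m) (Function('d')(m, C) = Add(m, -2) = Add(-2, m))
Function('L')(V, I) = 2 (Function('L')(V, I) = Add(-2, 4) = 2)
Mul(Add(-34, Function('L')(-13, 9)), Pow(Add(-118, Mul(-454, Pow(Function('g')(Function('a')(4, 5), -20), -1))), -1)) = Mul(Add(-34, 2), Pow(Add(-118, Mul(-454, Pow(Mul(23, -20), -1))), -1)) = Mul(-32, Pow(Add(-118, Mul(-454, Pow(-460, -1))), -1)) = Mul(-32, Pow(Add(-118, Mul(-454, Rational(-1, 460))), -1)) = Mul(-32, Pow(Add(-118, Rational(227, 230)), -1)) = Mul(-32, Pow(Rational(-26913, 230), -1)) = Mul(-32, Rational(-230, 26913)) = Rational(7360, 26913)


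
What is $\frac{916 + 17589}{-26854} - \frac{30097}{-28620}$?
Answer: $\frac{139305869}{384280740} \approx 0.36251$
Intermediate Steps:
$\frac{916 + 17589}{-26854} - \frac{30097}{-28620} = 18505 \left(- \frac{1}{26854}\right) - - \frac{30097}{28620} = - \frac{18505}{26854} + \frac{30097}{28620} = \frac{139305869}{384280740}$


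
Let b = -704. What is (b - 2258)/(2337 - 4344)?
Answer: 2962/2007 ≈ 1.4758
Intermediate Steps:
(b - 2258)/(2337 - 4344) = (-704 - 2258)/(2337 - 4344) = -2962/(-2007) = -2962*(-1/2007) = 2962/2007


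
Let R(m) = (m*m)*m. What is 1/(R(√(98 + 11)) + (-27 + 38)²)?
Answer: -121/1280388 + 109*√109/1280388 ≈ 0.00079428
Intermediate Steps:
R(m) = m³ (R(m) = m²*m = m³)
1/(R(√(98 + 11)) + (-27 + 38)²) = 1/((√(98 + 11))³ + (-27 + 38)²) = 1/((√109)³ + 11²) = 1/(109*√109 + 121) = 1/(121 + 109*√109)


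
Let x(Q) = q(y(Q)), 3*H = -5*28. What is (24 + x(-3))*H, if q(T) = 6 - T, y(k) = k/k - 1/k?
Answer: -12040/9 ≈ -1337.8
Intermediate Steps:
y(k) = 1 - 1/k
H = -140/3 (H = (-5*28)/3 = (⅓)*(-140) = -140/3 ≈ -46.667)
x(Q) = 6 - (-1 + Q)/Q
(24 + x(-3))*H = (24 + (5 + 1/(-3)))*(-140/3) = (24 + (5 - ⅓))*(-140/3) = (24 + 14/3)*(-140/3) = (86/3)*(-140/3) = -12040/9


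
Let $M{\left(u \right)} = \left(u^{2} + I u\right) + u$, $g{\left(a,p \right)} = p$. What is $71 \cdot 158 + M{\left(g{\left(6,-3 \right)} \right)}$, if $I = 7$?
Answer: $11203$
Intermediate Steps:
$M{\left(u \right)} = u^{2} + 8 u$ ($M{\left(u \right)} = \left(u^{2} + 7 u\right) + u = u^{2} + 8 u$)
$71 \cdot 158 + M{\left(g{\left(6,-3 \right)} \right)} = 71 \cdot 158 - 3 \left(8 - 3\right) = 11218 - 15 = 11203$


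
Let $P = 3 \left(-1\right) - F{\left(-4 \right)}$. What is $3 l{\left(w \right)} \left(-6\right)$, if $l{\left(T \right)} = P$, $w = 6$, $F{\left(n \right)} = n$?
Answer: $-18$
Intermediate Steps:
$P = 1$ ($P = 3 \left(-1\right) - -4 = -3 + 4 = 1$)
$l{\left(T \right)} = 1$
$3 l{\left(w \right)} \left(-6\right) = 3 \cdot 1 \left(-6\right) = 3 \left(-6\right) = -18$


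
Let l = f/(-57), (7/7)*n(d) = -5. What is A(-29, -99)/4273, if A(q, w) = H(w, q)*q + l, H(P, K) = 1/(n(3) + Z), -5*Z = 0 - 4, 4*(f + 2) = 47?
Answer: 10747/6819708 ≈ 0.0015759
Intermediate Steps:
f = 39/4 (f = -2 + (¼)*47 = -2 + 47/4 = 39/4 ≈ 9.7500)
n(d) = -5
Z = ⅘ (Z = -(0 - 4)/5 = -⅕*(-4) = ⅘ ≈ 0.80000)
H(P, K) = -5/21 (H(P, K) = 1/(-5 + ⅘) = 1/(-21/5) = -5/21)
l = -13/76 (l = (39/4)/(-57) = (39/4)*(-1/57) = -13/76 ≈ -0.17105)
A(q, w) = -13/76 - 5*q/21 (A(q, w) = -5*q/21 - 13/76 = -13/76 - 5*q/21)
A(-29, -99)/4273 = (-13/76 - 5/21*(-29))/4273 = (-13/76 + 145/21)*(1/4273) = (10747/1596)*(1/4273) = 10747/6819708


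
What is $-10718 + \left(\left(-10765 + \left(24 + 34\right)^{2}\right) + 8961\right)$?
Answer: $-9158$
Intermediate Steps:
$-10718 + \left(\left(-10765 + \left(24 + 34\right)^{2}\right) + 8961\right) = -10718 + \left(\left(-10765 + 58^{2}\right) + 8961\right) = -10718 + \left(\left(-10765 + 3364\right) + 8961\right) = -10718 + \left(-7401 + 8961\right) = -10718 + 1560 = -9158$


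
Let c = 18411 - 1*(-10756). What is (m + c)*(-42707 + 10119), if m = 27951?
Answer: -1861361384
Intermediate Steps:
c = 29167 (c = 18411 + 10756 = 29167)
(m + c)*(-42707 + 10119) = (27951 + 29167)*(-42707 + 10119) = 57118*(-32588) = -1861361384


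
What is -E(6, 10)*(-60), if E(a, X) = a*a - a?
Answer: 1800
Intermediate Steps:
E(a, X) = a**2 - a
-E(6, 10)*(-60) = -6*(-1 + 6)*(-60) = -6*5*(-60) = -1*30*(-60) = -30*(-60) = 1800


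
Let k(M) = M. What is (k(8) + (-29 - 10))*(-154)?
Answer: 4774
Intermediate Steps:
(k(8) + (-29 - 10))*(-154) = (8 + (-29 - 10))*(-154) = (8 - 39)*(-154) = -31*(-154) = 4774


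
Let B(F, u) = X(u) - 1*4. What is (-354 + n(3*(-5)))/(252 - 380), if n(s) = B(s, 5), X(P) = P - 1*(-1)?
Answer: 11/4 ≈ 2.7500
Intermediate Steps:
X(P) = 1 + P (X(P) = P + 1 = 1 + P)
B(F, u) = -3 + u (B(F, u) = (1 + u) - 1*4 = (1 + u) - 4 = -3 + u)
n(s) = 2 (n(s) = -3 + 5 = 2)
(-354 + n(3*(-5)))/(252 - 380) = (-354 + 2)/(252 - 380) = -352/(-128) = -352*(-1/128) = 11/4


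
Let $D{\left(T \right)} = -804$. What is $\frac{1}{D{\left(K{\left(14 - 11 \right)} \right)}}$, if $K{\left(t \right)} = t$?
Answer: $- \frac{1}{804} \approx -0.0012438$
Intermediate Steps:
$\frac{1}{D{\left(K{\left(14 - 11 \right)} \right)}} = \frac{1}{-804} = - \frac{1}{804}$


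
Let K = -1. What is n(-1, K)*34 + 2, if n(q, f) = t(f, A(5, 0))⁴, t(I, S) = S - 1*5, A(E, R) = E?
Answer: 2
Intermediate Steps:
t(I, S) = -5 + S (t(I, S) = S - 5 = -5 + S)
n(q, f) = 0 (n(q, f) = (-5 + 5)⁴ = 0⁴ = 0)
n(-1, K)*34 + 2 = 0*34 + 2 = 0 + 2 = 2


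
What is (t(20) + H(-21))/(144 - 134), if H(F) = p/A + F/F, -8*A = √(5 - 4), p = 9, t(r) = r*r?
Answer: 329/10 ≈ 32.900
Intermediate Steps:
t(r) = r²
A = -⅛ (A = -√(5 - 4)/8 = -√1/8 = -⅛*1 = -⅛ ≈ -0.12500)
H(F) = -71 (H(F) = 9/(-⅛) + F/F = 9*(-8) + 1 = -72 + 1 = -71)
(t(20) + H(-21))/(144 - 134) = (20² - 71)/(144 - 134) = (400 - 71)/10 = 329*(⅒) = 329/10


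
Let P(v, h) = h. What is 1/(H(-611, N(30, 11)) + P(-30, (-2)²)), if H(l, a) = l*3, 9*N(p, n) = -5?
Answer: -1/1829 ≈ -0.00054675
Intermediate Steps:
N(p, n) = -5/9 (N(p, n) = (⅑)*(-5) = -5/9)
H(l, a) = 3*l
1/(H(-611, N(30, 11)) + P(-30, (-2)²)) = 1/(3*(-611) + (-2)²) = 1/(-1833 + 4) = 1/(-1829) = -1/1829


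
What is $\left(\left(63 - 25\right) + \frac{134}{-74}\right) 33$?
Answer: $\frac{44187}{37} \approx 1194.2$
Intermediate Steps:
$\left(\left(63 - 25\right) + \frac{134}{-74}\right) 33 = \left(\left(63 - 25\right) + 134 \left(- \frac{1}{74}\right)\right) 33 = \left(38 - \frac{67}{37}\right) 33 = \frac{1339}{37} \cdot 33 = \frac{44187}{37}$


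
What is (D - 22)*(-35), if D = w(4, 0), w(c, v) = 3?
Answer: 665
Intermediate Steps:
D = 3
(D - 22)*(-35) = (3 - 22)*(-35) = -19*(-35) = 665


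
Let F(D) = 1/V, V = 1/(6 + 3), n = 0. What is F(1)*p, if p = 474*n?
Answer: 0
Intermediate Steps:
V = ⅑ (V = 1/9 = ⅑ ≈ 0.11111)
F(D) = 9 (F(D) = 1/(⅑) = 9)
p = 0 (p = 474*0 = 0)
F(1)*p = 9*0 = 0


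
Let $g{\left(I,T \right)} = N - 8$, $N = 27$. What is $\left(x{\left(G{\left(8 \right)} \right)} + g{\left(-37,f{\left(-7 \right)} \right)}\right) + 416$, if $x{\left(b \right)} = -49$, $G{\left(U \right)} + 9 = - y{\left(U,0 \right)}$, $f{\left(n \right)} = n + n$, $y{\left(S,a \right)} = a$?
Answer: $386$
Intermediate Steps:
$f{\left(n \right)} = 2 n$
$G{\left(U \right)} = -9$ ($G{\left(U \right)} = -9 - 0 = -9 + 0 = -9$)
$g{\left(I,T \right)} = 19$ ($g{\left(I,T \right)} = 27 - 8 = 19$)
$\left(x{\left(G{\left(8 \right)} \right)} + g{\left(-37,f{\left(-7 \right)} \right)}\right) + 416 = \left(-49 + 19\right) + 416 = -30 + 416 = 386$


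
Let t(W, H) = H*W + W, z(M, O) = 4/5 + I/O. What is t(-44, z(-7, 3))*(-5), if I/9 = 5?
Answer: 3696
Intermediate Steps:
I = 45 (I = 9*5 = 45)
z(M, O) = ⅘ + 45/O (z(M, O) = 4/5 + 45/O = 4*(⅕) + 45/O = ⅘ + 45/O)
t(W, H) = W + H*W
t(-44, z(-7, 3))*(-5) = -44*(1 + (⅘ + 45/3))*(-5) = -44*(1 + (⅘ + 45*(⅓)))*(-5) = -44*(1 + (⅘ + 15))*(-5) = -44*(1 + 79/5)*(-5) = -44*84/5*(-5) = -3696/5*(-5) = 3696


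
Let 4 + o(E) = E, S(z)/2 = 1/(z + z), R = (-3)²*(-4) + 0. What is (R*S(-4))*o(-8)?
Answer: -108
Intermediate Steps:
R = -36 (R = 9*(-4) + 0 = -36 + 0 = -36)
S(z) = 1/z (S(z) = 2/(z + z) = 2/((2*z)) = 2*(1/(2*z)) = 1/z)
o(E) = -4 + E
(R*S(-4))*o(-8) = (-36/(-4))*(-4 - 8) = -36*(-¼)*(-12) = 9*(-12) = -108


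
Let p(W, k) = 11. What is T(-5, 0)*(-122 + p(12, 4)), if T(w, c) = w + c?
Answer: 555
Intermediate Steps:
T(w, c) = c + w
T(-5, 0)*(-122 + p(12, 4)) = (0 - 5)*(-122 + 11) = -5*(-111) = 555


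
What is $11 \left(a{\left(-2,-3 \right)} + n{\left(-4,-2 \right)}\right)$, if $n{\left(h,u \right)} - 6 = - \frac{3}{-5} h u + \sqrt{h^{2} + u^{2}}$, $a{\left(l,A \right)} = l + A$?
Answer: $\frac{319}{5} + 22 \sqrt{5} \approx 112.99$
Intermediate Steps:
$a{\left(l,A \right)} = A + l$
$n{\left(h,u \right)} = 6 + \sqrt{h^{2} + u^{2}} + \frac{3 h u}{5}$ ($n{\left(h,u \right)} = 6 + \left(- \frac{3}{-5} h u + \sqrt{h^{2} + u^{2}}\right) = 6 + \left(\left(-3\right) \left(- \frac{1}{5}\right) h u + \sqrt{h^{2} + u^{2}}\right) = 6 + \left(\frac{3 h}{5} u + \sqrt{h^{2} + u^{2}}\right) = 6 + \left(\frac{3 h u}{5} + \sqrt{h^{2} + u^{2}}\right) = 6 + \left(\sqrt{h^{2} + u^{2}} + \frac{3 h u}{5}\right) = 6 + \sqrt{h^{2} + u^{2}} + \frac{3 h u}{5}$)
$11 \left(a{\left(-2,-3 \right)} + n{\left(-4,-2 \right)}\right) = 11 \left(\left(-3 - 2\right) + \left(6 + \sqrt{\left(-4\right)^{2} + \left(-2\right)^{2}} + \frac{3}{5} \left(-4\right) \left(-2\right)\right)\right) = 11 \left(-5 + \left(6 + \sqrt{16 + 4} + \frac{24}{5}\right)\right) = 11 \left(-5 + \left(6 + \sqrt{20} + \frac{24}{5}\right)\right) = 11 \left(-5 + \left(6 + 2 \sqrt{5} + \frac{24}{5}\right)\right) = 11 \left(-5 + \left(\frac{54}{5} + 2 \sqrt{5}\right)\right) = 11 \left(\frac{29}{5} + 2 \sqrt{5}\right) = \frac{319}{5} + 22 \sqrt{5}$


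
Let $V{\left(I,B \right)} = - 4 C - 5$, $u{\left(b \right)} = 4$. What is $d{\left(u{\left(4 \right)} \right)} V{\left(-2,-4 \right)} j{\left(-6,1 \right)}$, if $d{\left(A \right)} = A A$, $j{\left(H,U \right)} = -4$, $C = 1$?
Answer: $576$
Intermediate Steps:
$V{\left(I,B \right)} = -9$ ($V{\left(I,B \right)} = \left(-4\right) 1 - 5 = -4 - 5 = -9$)
$d{\left(A \right)} = A^{2}$
$d{\left(u{\left(4 \right)} \right)} V{\left(-2,-4 \right)} j{\left(-6,1 \right)} = 4^{2} \left(-9\right) \left(-4\right) = 16 \left(-9\right) \left(-4\right) = \left(-144\right) \left(-4\right) = 576$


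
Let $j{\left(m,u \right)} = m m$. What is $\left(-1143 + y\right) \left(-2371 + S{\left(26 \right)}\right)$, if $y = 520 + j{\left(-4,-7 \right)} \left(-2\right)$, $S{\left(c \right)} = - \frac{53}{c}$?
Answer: $\frac{40412845}{26} \approx 1.5543 \cdot 10^{6}$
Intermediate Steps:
$j{\left(m,u \right)} = m^{2}$
$y = 488$ ($y = 520 + \left(-4\right)^{2} \left(-2\right) = 520 + 16 \left(-2\right) = 520 - 32 = 488$)
$\left(-1143 + y\right) \left(-2371 + S{\left(26 \right)}\right) = \left(-1143 + 488\right) \left(-2371 - \frac{53}{26}\right) = - 655 \left(-2371 - \frac{53}{26}\right) = \left(-655\right) \left(- \frac{61699}{26}\right) = \frac{40412845}{26}$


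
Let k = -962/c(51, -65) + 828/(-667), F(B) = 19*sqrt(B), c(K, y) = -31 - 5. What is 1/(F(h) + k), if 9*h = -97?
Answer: 6943122/1237091293 - 1725732*I*sqrt(97)/1237091293 ≈ 0.0056125 - 0.013739*I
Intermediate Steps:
h = -97/9 (h = (1/9)*(-97) = -97/9 ≈ -10.778)
c(K, y) = -36
k = 13301/522 (k = -962/(-36) + 828/(-667) = -962*(-1/36) + 828*(-1/667) = 481/18 - 36/29 = 13301/522 ≈ 25.481)
1/(F(h) + k) = 1/(19*sqrt(-97/9) + 13301/522) = 1/(19*(I*sqrt(97)/3) + 13301/522) = 1/(19*I*sqrt(97)/3 + 13301/522) = 1/(13301/522 + 19*I*sqrt(97)/3)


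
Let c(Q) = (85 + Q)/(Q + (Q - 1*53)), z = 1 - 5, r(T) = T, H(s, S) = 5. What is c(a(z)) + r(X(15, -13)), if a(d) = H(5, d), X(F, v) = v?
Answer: -649/43 ≈ -15.093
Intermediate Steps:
z = -4
a(d) = 5
c(Q) = (85 + Q)/(-53 + 2*Q) (c(Q) = (85 + Q)/(Q + (Q - 53)) = (85 + Q)/(Q + (-53 + Q)) = (85 + Q)/(-53 + 2*Q))
c(a(z)) + r(X(15, -13)) = (85 + 5)/(-53 + 2*5) - 13 = 90/(-53 + 10) - 13 = 90/(-43) - 13 = -1/43*90 - 13 = -90/43 - 13 = -649/43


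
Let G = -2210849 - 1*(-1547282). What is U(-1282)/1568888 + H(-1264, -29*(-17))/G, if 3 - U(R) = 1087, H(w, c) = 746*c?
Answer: -387213001/697762938 ≈ -0.55493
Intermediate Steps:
U(R) = -1084 (U(R) = 3 - 1*1087 = 3 - 1087 = -1084)
G = -663567 (G = -2210849 + 1547282 = -663567)
U(-1282)/1568888 + H(-1264, -29*(-17))/G = -1084/1568888 + (746*(-29*(-17)))/(-663567) = -1084*1/1568888 + (746*493)*(-1/663567) = -271/392222 + 367778*(-1/663567) = -271/392222 - 986/1779 = -387213001/697762938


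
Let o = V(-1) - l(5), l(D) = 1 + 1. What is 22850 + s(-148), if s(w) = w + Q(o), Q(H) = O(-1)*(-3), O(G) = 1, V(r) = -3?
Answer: 22699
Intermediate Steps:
l(D) = 2
o = -5 (o = -3 - 1*2 = -3 - 2 = -5)
Q(H) = -3 (Q(H) = 1*(-3) = -3)
s(w) = -3 + w (s(w) = w - 3 = -3 + w)
22850 + s(-148) = 22850 + (-3 - 148) = 22850 - 151 = 22699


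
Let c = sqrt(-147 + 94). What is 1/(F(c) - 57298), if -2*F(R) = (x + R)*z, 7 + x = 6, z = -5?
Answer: -114601/6566695263 - 5*I*sqrt(53)/6566695263 ≈ -1.7452e-5 - 5.5432e-9*I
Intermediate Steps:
x = -1 (x = -7 + 6 = -1)
c = I*sqrt(53) (c = sqrt(-53) = I*sqrt(53) ≈ 7.2801*I)
F(R) = -5/2 + 5*R/2 (F(R) = -(-1 + R)*(-5)/2 = -(5 - 5*R)/2 = -5/2 + 5*R/2)
1/(F(c) - 57298) = 1/((-5/2 + 5*(I*sqrt(53))/2) - 57298) = 1/((-5/2 + 5*I*sqrt(53)/2) - 57298) = 1/(-114601/2 + 5*I*sqrt(53)/2)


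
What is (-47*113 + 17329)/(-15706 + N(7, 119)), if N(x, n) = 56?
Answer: -6009/7825 ≈ -0.76792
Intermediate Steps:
(-47*113 + 17329)/(-15706 + N(7, 119)) = (-47*113 + 17329)/(-15706 + 56) = (-5311 + 17329)/(-15650) = 12018*(-1/15650) = -6009/7825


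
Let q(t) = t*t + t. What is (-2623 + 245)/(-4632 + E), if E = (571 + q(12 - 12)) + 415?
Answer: 1189/1823 ≈ 0.65222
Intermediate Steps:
q(t) = t + t**2 (q(t) = t**2 + t = t + t**2)
E = 986 (E = (571 + (12 - 12)*(1 + (12 - 12))) + 415 = (571 + 0*(1 + 0)) + 415 = (571 + 0*1) + 415 = (571 + 0) + 415 = 571 + 415 = 986)
(-2623 + 245)/(-4632 + E) = (-2623 + 245)/(-4632 + 986) = -2378/(-3646) = -2378*(-1/3646) = 1189/1823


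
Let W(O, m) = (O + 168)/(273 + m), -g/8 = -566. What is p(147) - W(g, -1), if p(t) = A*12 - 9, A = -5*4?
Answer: -9053/34 ≈ -266.26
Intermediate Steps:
g = 4528 (g = -8*(-566) = 4528)
A = -20
W(O, m) = (168 + O)/(273 + m)
p(t) = -249 (p(t) = -20*12 - 9 = -240 - 9 = -249)
p(147) - W(g, -1) = -249 - (168 + 4528)/(273 - 1) = -249 - 4696/272 = -249 - 1*587/34 = -249 - 587/34 = -9053/34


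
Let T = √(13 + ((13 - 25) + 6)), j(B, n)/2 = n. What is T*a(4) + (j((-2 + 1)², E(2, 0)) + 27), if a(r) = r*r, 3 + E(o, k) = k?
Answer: 21 + 16*√7 ≈ 63.332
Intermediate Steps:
E(o, k) = -3 + k
j(B, n) = 2*n
a(r) = r²
T = √7 (T = √(13 + (-12 + 6)) = √(13 - 6) = √7 ≈ 2.6458)
T*a(4) + (j((-2 + 1)², E(2, 0)) + 27) = √7*4² + (2*(-3 + 0) + 27) = √7*16 + (2*(-3) + 27) = 16*√7 + (-6 + 27) = 16*√7 + 21 = 21 + 16*√7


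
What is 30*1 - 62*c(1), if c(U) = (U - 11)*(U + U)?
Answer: 1270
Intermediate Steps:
c(U) = 2*U*(-11 + U) (c(U) = (-11 + U)*(2*U) = 2*U*(-11 + U))
30*1 - 62*c(1) = 30*1 - 124*(-11 + 1) = 30 - 124*(-10) = 30 - 62*(-20) = 30 + 1240 = 1270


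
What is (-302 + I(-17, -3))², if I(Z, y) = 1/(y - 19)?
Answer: 44156025/484 ≈ 91232.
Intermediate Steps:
I(Z, y) = 1/(-19 + y)
(-302 + I(-17, -3))² = (-302 + 1/(-19 - 3))² = (-302 + 1/(-22))² = (-302 - 1/22)² = (-6645/22)² = 44156025/484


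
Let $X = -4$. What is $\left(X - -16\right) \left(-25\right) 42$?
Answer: $-12600$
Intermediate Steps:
$\left(X - -16\right) \left(-25\right) 42 = \left(-4 - -16\right) \left(-25\right) 42 = \left(-4 + 16\right) \left(-25\right) 42 = 12 \left(-25\right) 42 = \left(-300\right) 42 = -12600$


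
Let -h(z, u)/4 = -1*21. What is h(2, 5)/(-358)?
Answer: -42/179 ≈ -0.23464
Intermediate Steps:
h(z, u) = 84 (h(z, u) = -(-4)*21 = -4*(-21) = 84)
h(2, 5)/(-358) = 84/(-358) = 84*(-1/358) = -42/179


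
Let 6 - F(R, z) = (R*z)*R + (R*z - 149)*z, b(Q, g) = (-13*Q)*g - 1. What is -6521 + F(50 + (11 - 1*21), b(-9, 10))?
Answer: -56365174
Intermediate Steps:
b(Q, g) = -1 - 13*Q*g (b(Q, g) = -13*Q*g - 1 = -1 - 13*Q*g)
F(R, z) = 6 - z*R² - z*(-149 + R*z) (F(R, z) = 6 - ((R*z)*R + (R*z - 149)*z) = 6 - (z*R² + (-149 + R*z)*z) = 6 - (z*R² + z*(-149 + R*z)) = 6 + (-z*R² - z*(-149 + R*z)) = 6 - z*R² - z*(-149 + R*z))
-6521 + F(50 + (11 - 1*21), b(-9, 10)) = -6521 + (6 + 149*(-1 - 13*(-9)*10) - (50 + (11 - 1*21))*(-1 - 13*(-9)*10)² - (-1 - 13*(-9)*10)*(50 + (11 - 1*21))²) = -6521 + (6 + 149*(-1 + 1170) - (50 + (11 - 21))*(-1 + 1170)² - (-1 + 1170)*(50 + (11 - 21))²) = -6521 + (6 + 149*1169 - 1*(50 - 10)*1169² - 1*1169*(50 - 10)²) = -6521 + (6 + 174181 - 1*40*1366561 - 1*1169*40²) = -6521 + (6 + 174181 - 54662440 - 1*1169*1600) = -6521 + (6 + 174181 - 54662440 - 1870400) = -6521 - 56358653 = -56365174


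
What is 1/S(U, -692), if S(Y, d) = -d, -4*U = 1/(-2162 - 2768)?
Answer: 1/692 ≈ 0.0014451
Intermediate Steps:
U = 1/19720 (U = -1/(4*(-2162 - 2768)) = -¼/(-4930) = -¼*(-1/4930) = 1/19720 ≈ 5.0710e-5)
1/S(U, -692) = 1/(-1*(-692)) = 1/692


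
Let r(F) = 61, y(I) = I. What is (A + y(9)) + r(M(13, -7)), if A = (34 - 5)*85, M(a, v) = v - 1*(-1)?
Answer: 2535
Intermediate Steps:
M(a, v) = 1 + v (M(a, v) = v + 1 = 1 + v)
A = 2465 (A = 29*85 = 2465)
(A + y(9)) + r(M(13, -7)) = (2465 + 9) + 61 = 2474 + 61 = 2535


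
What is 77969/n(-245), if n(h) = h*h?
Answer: 77969/60025 ≈ 1.2989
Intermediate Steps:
n(h) = h**2
77969/n(-245) = 77969/((-245)**2) = 77969/60025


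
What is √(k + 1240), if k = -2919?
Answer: I*√1679 ≈ 40.976*I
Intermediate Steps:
√(k + 1240) = √(-2919 + 1240) = √(-1679) = I*√1679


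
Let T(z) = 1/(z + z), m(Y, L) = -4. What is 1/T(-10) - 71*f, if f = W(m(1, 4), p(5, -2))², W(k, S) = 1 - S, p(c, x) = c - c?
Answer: -91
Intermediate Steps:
p(c, x) = 0
T(z) = 1/(2*z)
f = 1 (f = (1 - 1*0)² = (1 + 0)² = 1² = 1)
1/T(-10) - 71*f = 1/((½)/(-10)) - 71*1 = 1/((½)*(-⅒)) - 71 = 1/(-1/20) - 71 = -20 - 71 = -91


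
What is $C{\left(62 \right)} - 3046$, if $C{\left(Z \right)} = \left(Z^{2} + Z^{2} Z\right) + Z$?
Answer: $239188$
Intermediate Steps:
$C{\left(Z \right)} = Z + Z^{2} + Z^{3}$ ($C{\left(Z \right)} = \left(Z^{2} + Z^{3}\right) + Z = Z + Z^{2} + Z^{3}$)
$C{\left(62 \right)} - 3046 = 62 \left(1 + 62 + 62^{2}\right) - 3046 = 62 \left(1 + 62 + 3844\right) - 3046 = 62 \cdot 3907 - 3046 = 242234 - 3046 = 239188$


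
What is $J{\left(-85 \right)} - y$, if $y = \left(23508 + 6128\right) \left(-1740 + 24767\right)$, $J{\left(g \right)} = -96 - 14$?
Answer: $-682428282$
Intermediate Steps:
$J{\left(g \right)} = -110$ ($J{\left(g \right)} = -96 - 14 = -110$)
$y = 682428172$ ($y = 29636 \cdot 23027 = 682428172$)
$J{\left(-85 \right)} - y = -110 - 682428172 = -682428282$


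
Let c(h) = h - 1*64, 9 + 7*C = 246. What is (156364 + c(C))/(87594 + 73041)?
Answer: 364779/374815 ≈ 0.97322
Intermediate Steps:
C = 237/7 (C = -9/7 + (⅐)*246 = -9/7 + 246/7 = 237/7 ≈ 33.857)
c(h) = -64 + h (c(h) = h - 64 = -64 + h)
(156364 + c(C))/(87594 + 73041) = (156364 + (-64 + 237/7))/(87594 + 73041) = (156364 - 211/7)/160635 = (1094337/7)*(1/160635) = 364779/374815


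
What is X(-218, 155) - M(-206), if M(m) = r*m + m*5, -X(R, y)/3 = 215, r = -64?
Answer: -12799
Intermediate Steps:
X(R, y) = -645 (X(R, y) = -3*215 = -645)
M(m) = -59*m (M(m) = -64*m + m*5 = -64*m + 5*m = -59*m)
X(-218, 155) - M(-206) = -645 - (-59)*(-206) = -645 - 1*12154 = -645 - 12154 = -12799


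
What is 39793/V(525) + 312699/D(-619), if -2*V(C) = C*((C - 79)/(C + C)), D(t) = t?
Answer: -118995611/138037 ≈ -862.06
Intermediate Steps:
V(C) = 79/4 - C/4 (V(C) = -C*(C - 79)/(C + C)/2 = -C*(-79 + C)/((2*C))/2 = -C*(-79 + C)*(1/(2*C))/2 = -C*(-79 + C)/(2*C)/2 = -(-79/2 + C/2)/2 = 79/4 - C/4)
39793/V(525) + 312699/D(-619) = 39793/(79/4 - ¼*525) + 312699/(-619) = 39793/(79/4 - 525/4) + 312699*(-1/619) = 39793/(-223/2) - 312699/619 = 39793*(-2/223) - 312699/619 = -79586/223 - 312699/619 = -118995611/138037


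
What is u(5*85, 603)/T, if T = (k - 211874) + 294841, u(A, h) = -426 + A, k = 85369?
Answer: -1/168336 ≈ -5.9405e-6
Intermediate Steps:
T = 168336 (T = (85369 - 211874) + 294841 = -126505 + 294841 = 168336)
u(5*85, 603)/T = (-426 + 5*85)/168336 = (-426 + 425)*(1/168336) = -1*1/168336 = -1/168336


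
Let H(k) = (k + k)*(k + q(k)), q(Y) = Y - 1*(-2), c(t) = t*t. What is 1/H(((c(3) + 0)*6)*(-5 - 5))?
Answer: 1/1164240 ≈ 8.5893e-7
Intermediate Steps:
c(t) = t²
q(Y) = 2 + Y (q(Y) = Y + 2 = 2 + Y)
H(k) = 2*k*(2 + 2*k) (H(k) = (k + k)*(k + (2 + k)) = (2*k)*(2 + 2*k) = 2*k*(2 + 2*k))
1/H(((c(3) + 0)*6)*(-5 - 5)) = 1/(4*(((3² + 0)*6)*(-5 - 5))*(1 + ((3² + 0)*6)*(-5 - 5))) = 1/(4*(((9 + 0)*6)*(-10))*(1 + ((9 + 0)*6)*(-10))) = 1/(4*((9*6)*(-10))*(1 + (9*6)*(-10))) = 1/(4*(54*(-10))*(1 + 54*(-10))) = 1/(4*(-540)*(1 - 540)) = 1/(4*(-540)*(-539)) = 1/1164240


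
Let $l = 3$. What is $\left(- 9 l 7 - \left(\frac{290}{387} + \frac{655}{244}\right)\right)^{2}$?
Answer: $\frac{330190219872769}{8916647184} \approx 37031.0$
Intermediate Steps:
$\left(- 9 l 7 - \left(\frac{290}{387} + \frac{655}{244}\right)\right)^{2} = \left(\left(-9\right) 3 \cdot 7 - \left(\frac{290}{387} + \frac{655}{244}\right)\right)^{2} = \left(\left(-27\right) 7 - \frac{324245}{94428}\right)^{2} = \left(-189 - \frac{324245}{94428}\right)^{2} = \left(- \frac{18171137}{94428}\right)^{2} = \frac{330190219872769}{8916647184}$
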